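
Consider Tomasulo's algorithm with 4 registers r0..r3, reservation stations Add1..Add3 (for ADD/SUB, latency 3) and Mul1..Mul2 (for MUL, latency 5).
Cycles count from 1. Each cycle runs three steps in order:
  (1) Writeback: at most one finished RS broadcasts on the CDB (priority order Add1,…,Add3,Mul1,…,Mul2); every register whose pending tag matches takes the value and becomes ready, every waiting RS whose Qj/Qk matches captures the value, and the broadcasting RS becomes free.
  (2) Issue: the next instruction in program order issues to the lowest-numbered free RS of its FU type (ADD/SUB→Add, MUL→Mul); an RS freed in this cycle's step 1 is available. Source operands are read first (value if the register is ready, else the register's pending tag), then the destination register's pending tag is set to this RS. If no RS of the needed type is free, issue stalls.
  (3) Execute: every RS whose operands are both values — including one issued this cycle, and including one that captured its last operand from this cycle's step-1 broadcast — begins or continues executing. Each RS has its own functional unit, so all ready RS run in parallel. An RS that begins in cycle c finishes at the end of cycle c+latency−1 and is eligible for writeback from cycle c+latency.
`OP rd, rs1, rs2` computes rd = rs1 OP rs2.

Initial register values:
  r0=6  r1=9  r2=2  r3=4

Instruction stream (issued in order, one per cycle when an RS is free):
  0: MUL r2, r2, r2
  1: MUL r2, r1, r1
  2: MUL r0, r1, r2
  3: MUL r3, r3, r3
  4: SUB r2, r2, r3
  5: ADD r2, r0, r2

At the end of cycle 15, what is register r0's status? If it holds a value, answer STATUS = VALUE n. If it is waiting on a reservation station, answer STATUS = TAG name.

STATUS = VALUE 729

  c1: issue MUL r2<-Mul1  regs: r0:6,r1:9,r2:Mul1,r3:4
  c2: issue MUL r2<-Mul2  regs: r0:6,r1:9,r2:Mul2,r3:4
  c3: stall  regs: r0:6,r1:9,r2:Mul2,r3:4
  c4: stall  regs: r0:6,r1:9,r2:Mul2,r3:4
  c5: stall  regs: r0:6,r1:9,r2:Mul2,r3:4
  c6: CDB Mul1=4; issue MUL r0<-Mul1  regs: r0:Mul1,r1:9,r2:Mul2,r3:4
  c7: CDB Mul2=81; issue MUL r3<-Mul2  regs: r0:Mul1,r1:9,r2:81,r3:Mul2
  c8: issue SUB r2<-Add1  regs: r0:Mul1,r1:9,r2:Add1,r3:Mul2
  c9: issue ADD r2<-Add2  regs: r0:Mul1,r1:9,r2:Add2,r3:Mul2
  c10: -  regs: r0:Mul1,r1:9,r2:Add2,r3:Mul2
  c11: -  regs: r0:Mul1,r1:9,r2:Add2,r3:Mul2
  c12: CDB Mul1=729  regs: r0:729,r1:9,r2:Add2,r3:Mul2
  c13: CDB Mul2=16  regs: r0:729,r1:9,r2:Add2,r3:16
  c14: -  regs: r0:729,r1:9,r2:Add2,r3:16
  c15: -  regs: r0:729,r1:9,r2:Add2,r3:16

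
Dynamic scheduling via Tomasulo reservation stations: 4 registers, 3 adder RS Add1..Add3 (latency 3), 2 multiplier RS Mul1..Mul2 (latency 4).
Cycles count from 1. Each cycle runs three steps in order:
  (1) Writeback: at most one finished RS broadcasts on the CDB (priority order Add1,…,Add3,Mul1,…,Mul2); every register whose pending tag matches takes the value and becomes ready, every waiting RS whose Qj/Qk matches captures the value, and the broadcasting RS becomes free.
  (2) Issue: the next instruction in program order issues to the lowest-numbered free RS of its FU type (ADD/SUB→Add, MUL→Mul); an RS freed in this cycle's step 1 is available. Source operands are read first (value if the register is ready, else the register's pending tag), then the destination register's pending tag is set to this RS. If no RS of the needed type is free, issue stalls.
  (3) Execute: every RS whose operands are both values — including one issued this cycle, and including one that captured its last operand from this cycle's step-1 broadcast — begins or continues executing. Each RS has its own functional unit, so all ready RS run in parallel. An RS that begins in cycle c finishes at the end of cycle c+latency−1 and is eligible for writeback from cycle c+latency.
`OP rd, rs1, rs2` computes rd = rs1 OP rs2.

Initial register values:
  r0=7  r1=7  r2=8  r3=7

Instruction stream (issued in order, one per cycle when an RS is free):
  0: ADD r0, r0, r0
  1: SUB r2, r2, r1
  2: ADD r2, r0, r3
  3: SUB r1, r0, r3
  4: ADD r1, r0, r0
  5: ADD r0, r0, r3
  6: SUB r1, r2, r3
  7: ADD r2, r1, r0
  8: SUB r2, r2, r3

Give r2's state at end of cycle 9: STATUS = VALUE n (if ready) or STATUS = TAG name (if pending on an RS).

cycle 1: issue ADD r0<-Add1 // r0:Add1,r1:7,r2:8,r3:7
cycle 2: issue SUB r2<-Add2 // r0:Add1,r1:7,r2:Add2,r3:7
cycle 3: issue ADD r2<-Add3 // r0:Add1,r1:7,r2:Add3,r3:7
cycle 4: CDB Add1=14; issue SUB r1<-Add1 // r0:14,r1:Add1,r2:Add3,r3:7
cycle 5: CDB Add2=1; issue ADD r1<-Add2 // r0:14,r1:Add2,r2:Add3,r3:7
cycle 6: stall // r0:14,r1:Add2,r2:Add3,r3:7
cycle 7: CDB Add1=7; issue ADD r0<-Add1 // r0:Add1,r1:Add2,r2:Add3,r3:7
cycle 8: CDB Add2=28; issue SUB r1<-Add2 // r0:Add1,r1:Add2,r2:Add3,r3:7
cycle 9: CDB Add3=21; issue ADD r2<-Add3 // r0:Add1,r1:Add2,r2:Add3,r3:7

STATUS = TAG Add3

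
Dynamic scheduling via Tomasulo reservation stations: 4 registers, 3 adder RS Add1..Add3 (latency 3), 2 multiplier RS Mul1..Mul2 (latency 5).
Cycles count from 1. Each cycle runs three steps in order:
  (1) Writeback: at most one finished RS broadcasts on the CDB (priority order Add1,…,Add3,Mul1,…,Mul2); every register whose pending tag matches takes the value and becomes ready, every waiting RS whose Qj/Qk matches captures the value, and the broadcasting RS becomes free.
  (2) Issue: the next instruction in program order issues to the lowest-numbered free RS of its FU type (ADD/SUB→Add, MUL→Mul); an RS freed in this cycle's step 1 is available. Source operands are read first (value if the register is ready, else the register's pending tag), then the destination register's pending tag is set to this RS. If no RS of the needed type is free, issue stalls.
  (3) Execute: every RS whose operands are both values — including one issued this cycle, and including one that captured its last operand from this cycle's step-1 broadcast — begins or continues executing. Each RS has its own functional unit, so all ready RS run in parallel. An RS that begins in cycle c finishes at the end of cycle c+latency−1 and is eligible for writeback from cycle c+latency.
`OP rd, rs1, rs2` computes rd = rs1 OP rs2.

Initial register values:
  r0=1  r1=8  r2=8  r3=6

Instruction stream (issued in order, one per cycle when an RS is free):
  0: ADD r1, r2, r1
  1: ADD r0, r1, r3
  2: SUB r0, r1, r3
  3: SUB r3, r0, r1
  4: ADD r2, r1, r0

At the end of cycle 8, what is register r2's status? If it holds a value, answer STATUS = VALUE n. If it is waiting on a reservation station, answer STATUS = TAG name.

STATUS = TAG Add2

cycle 1: issue ADD r1<-Add1 // r0:1,r1:Add1,r2:8,r3:6
cycle 2: issue ADD r0<-Add2 // r0:Add2,r1:Add1,r2:8,r3:6
cycle 3: issue SUB r0<-Add3 // r0:Add3,r1:Add1,r2:8,r3:6
cycle 4: CDB Add1=16; issue SUB r3<-Add1 // r0:Add3,r1:16,r2:8,r3:Add1
cycle 5: stall // r0:Add3,r1:16,r2:8,r3:Add1
cycle 6: stall // r0:Add3,r1:16,r2:8,r3:Add1
cycle 7: CDB Add2=22; issue ADD r2<-Add2 // r0:Add3,r1:16,r2:Add2,r3:Add1
cycle 8: CDB Add3=10 // r0:10,r1:16,r2:Add2,r3:Add1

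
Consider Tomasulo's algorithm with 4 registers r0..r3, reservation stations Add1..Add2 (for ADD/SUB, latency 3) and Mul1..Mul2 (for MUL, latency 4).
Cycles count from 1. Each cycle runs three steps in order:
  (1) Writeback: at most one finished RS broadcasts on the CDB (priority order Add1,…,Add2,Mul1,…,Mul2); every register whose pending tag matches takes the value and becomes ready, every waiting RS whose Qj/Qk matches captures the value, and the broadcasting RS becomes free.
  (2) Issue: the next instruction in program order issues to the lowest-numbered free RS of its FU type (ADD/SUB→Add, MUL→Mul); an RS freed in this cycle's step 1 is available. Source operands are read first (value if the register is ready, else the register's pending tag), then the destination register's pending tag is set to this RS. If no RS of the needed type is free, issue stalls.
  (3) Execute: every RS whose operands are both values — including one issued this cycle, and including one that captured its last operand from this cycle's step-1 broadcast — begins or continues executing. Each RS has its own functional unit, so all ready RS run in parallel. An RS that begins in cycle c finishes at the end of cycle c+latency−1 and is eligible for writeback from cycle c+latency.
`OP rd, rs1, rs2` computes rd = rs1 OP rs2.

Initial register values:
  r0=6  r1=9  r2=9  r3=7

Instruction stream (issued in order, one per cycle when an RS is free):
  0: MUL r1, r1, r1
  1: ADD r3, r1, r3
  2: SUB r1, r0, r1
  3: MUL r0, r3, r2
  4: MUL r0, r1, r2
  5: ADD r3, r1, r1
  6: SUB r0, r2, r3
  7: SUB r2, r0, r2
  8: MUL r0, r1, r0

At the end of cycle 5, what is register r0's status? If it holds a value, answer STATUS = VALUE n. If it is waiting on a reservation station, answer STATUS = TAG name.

c1: issue MUL r1<-Mul1 | r0:6,r1:Mul1,r2:9,r3:7
c2: issue ADD r3<-Add1 | r0:6,r1:Mul1,r2:9,r3:Add1
c3: issue SUB r1<-Add2 | r0:6,r1:Add2,r2:9,r3:Add1
c4: issue MUL r0<-Mul2 | r0:Mul2,r1:Add2,r2:9,r3:Add1
c5: CDB Mul1=81; issue MUL r0<-Mul1 | r0:Mul1,r1:Add2,r2:9,r3:Add1

STATUS = TAG Mul1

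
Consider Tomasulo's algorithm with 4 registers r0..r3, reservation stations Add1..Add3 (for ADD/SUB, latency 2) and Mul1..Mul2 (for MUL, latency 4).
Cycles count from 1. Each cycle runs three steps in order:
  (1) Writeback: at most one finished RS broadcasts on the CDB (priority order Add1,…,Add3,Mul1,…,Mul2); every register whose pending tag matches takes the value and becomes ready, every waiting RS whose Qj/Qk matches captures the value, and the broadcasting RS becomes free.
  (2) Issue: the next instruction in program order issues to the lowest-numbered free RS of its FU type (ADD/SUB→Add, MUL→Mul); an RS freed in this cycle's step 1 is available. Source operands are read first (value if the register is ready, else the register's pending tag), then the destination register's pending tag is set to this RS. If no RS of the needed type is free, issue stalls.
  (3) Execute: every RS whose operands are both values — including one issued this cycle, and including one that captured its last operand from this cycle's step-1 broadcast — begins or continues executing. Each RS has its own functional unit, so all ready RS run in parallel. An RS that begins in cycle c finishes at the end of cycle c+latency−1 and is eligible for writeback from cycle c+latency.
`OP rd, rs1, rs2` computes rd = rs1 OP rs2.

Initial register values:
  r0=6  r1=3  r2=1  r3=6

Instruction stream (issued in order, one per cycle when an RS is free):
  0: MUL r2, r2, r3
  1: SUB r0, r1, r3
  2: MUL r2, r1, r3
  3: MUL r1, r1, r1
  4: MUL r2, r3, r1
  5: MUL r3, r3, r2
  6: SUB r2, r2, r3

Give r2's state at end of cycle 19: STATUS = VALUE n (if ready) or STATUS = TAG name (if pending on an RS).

cycle 1: issue MUL r2<-Mul1 // r0:6,r1:3,r2:Mul1,r3:6
cycle 2: issue SUB r0<-Add1 // r0:Add1,r1:3,r2:Mul1,r3:6
cycle 3: issue MUL r2<-Mul2 // r0:Add1,r1:3,r2:Mul2,r3:6
cycle 4: CDB Add1=-3; stall // r0:-3,r1:3,r2:Mul2,r3:6
cycle 5: CDB Mul1=6; issue MUL r1<-Mul1 // r0:-3,r1:Mul1,r2:Mul2,r3:6
cycle 6: stall // r0:-3,r1:Mul1,r2:Mul2,r3:6
cycle 7: CDB Mul2=18; issue MUL r2<-Mul2 // r0:-3,r1:Mul1,r2:Mul2,r3:6
cycle 8: stall // r0:-3,r1:Mul1,r2:Mul2,r3:6
cycle 9: CDB Mul1=9; issue MUL r3<-Mul1 // r0:-3,r1:9,r2:Mul2,r3:Mul1
cycle 10: issue SUB r2<-Add1 // r0:-3,r1:9,r2:Add1,r3:Mul1
cycle 11: - // r0:-3,r1:9,r2:Add1,r3:Mul1
cycle 12: - // r0:-3,r1:9,r2:Add1,r3:Mul1
cycle 13: CDB Mul2=54 // r0:-3,r1:9,r2:Add1,r3:Mul1
cycle 14: - // r0:-3,r1:9,r2:Add1,r3:Mul1
cycle 15: - // r0:-3,r1:9,r2:Add1,r3:Mul1
cycle 16: - // r0:-3,r1:9,r2:Add1,r3:Mul1
cycle 17: CDB Mul1=324 // r0:-3,r1:9,r2:Add1,r3:324
cycle 18: - // r0:-3,r1:9,r2:Add1,r3:324
cycle 19: CDB Add1=-270 // r0:-3,r1:9,r2:-270,r3:324

STATUS = VALUE -270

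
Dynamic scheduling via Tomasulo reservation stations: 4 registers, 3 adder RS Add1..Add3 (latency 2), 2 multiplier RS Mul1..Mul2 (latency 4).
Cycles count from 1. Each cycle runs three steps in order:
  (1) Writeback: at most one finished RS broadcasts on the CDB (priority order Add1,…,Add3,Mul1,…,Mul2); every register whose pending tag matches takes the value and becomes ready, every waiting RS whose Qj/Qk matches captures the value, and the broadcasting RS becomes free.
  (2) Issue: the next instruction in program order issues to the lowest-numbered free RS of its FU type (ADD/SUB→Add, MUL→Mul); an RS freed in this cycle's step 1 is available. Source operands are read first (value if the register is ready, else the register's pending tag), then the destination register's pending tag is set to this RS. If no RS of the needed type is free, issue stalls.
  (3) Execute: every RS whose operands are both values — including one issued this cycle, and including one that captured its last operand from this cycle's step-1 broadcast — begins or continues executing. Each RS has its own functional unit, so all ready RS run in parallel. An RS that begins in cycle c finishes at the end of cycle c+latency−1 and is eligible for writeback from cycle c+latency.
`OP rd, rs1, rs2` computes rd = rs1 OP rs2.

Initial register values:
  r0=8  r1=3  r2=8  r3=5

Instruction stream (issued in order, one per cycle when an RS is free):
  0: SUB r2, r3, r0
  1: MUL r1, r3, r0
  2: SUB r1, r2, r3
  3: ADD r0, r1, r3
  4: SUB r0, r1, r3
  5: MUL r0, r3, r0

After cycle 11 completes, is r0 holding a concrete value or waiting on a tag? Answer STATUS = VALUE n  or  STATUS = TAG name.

STATUS = VALUE -65

c1: issue SUB r2<-Add1 | r0:8,r1:3,r2:Add1,r3:5
c2: issue MUL r1<-Mul1 | r0:8,r1:Mul1,r2:Add1,r3:5
c3: CDB Add1=-3; issue SUB r1<-Add1 | r0:8,r1:Add1,r2:-3,r3:5
c4: issue ADD r0<-Add2 | r0:Add2,r1:Add1,r2:-3,r3:5
c5: CDB Add1=-8; issue SUB r0<-Add1 | r0:Add1,r1:-8,r2:-3,r3:5
c6: CDB Mul1=40; issue MUL r0<-Mul1 | r0:Mul1,r1:-8,r2:-3,r3:5
c7: CDB Add1=-13 | r0:Mul1,r1:-8,r2:-3,r3:5
c8: CDB Add2=-3 | r0:Mul1,r1:-8,r2:-3,r3:5
c9: - | r0:Mul1,r1:-8,r2:-3,r3:5
c10: - | r0:Mul1,r1:-8,r2:-3,r3:5
c11: CDB Mul1=-65 | r0:-65,r1:-8,r2:-3,r3:5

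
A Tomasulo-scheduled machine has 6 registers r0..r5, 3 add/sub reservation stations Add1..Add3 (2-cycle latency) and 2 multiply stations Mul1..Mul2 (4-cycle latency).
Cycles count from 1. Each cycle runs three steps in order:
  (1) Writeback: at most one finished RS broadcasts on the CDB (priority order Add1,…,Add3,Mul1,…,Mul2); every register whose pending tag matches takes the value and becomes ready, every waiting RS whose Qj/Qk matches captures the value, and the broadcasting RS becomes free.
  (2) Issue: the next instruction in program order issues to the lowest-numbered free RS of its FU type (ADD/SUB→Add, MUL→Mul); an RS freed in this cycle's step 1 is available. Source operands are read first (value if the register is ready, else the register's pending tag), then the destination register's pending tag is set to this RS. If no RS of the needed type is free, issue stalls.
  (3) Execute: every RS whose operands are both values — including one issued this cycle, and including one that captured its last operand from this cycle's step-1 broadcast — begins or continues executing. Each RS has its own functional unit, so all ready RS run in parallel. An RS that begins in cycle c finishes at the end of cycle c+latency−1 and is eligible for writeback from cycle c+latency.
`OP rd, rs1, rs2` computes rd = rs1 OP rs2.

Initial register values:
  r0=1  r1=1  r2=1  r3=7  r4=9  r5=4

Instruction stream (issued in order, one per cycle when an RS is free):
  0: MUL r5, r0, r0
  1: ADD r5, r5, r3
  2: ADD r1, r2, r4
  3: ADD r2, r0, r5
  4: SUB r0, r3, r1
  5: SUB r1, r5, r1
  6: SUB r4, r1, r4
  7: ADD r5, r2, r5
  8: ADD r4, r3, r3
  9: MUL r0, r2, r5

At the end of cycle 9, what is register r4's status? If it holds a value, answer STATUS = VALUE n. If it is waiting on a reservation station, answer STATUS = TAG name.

STATUS = TAG Add1

c1: issue MUL r5<-Mul1 | r0:1,r1:1,r2:1,r3:7,r4:9,r5:Mul1
c2: issue ADD r5<-Add1 | r0:1,r1:1,r2:1,r3:7,r4:9,r5:Add1
c3: issue ADD r1<-Add2 | r0:1,r1:Add2,r2:1,r3:7,r4:9,r5:Add1
c4: issue ADD r2<-Add3 | r0:1,r1:Add2,r2:Add3,r3:7,r4:9,r5:Add1
c5: CDB Add2=10; issue SUB r0<-Add2 | r0:Add2,r1:10,r2:Add3,r3:7,r4:9,r5:Add1
c6: CDB Mul1=1; stall | r0:Add2,r1:10,r2:Add3,r3:7,r4:9,r5:Add1
c7: CDB Add2=-3; issue SUB r1<-Add2 | r0:-3,r1:Add2,r2:Add3,r3:7,r4:9,r5:Add1
c8: CDB Add1=8; issue SUB r4<-Add1 | r0:-3,r1:Add2,r2:Add3,r3:7,r4:Add1,r5:8
c9: stall | r0:-3,r1:Add2,r2:Add3,r3:7,r4:Add1,r5:8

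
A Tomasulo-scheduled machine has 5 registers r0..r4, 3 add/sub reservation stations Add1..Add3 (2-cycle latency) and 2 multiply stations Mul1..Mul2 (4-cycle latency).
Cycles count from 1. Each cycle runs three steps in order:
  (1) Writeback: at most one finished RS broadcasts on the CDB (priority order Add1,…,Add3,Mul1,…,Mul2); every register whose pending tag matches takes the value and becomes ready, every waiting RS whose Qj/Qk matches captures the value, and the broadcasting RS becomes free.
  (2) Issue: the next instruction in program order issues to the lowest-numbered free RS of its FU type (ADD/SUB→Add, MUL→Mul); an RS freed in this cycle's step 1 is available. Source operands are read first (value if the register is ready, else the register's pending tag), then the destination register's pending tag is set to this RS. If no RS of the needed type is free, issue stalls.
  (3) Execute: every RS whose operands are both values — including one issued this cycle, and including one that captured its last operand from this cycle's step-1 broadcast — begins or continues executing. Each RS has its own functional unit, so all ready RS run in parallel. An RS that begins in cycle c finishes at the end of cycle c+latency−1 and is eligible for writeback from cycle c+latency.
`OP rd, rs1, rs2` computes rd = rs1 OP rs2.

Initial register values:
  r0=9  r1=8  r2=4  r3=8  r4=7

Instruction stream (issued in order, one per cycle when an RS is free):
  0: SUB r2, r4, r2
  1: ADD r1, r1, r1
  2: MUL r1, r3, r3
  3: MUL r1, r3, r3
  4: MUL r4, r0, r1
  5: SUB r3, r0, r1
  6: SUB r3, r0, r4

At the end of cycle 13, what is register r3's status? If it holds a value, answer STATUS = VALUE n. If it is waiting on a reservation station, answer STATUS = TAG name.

STATUS = TAG Add2

c1: issue SUB r2<-Add1 | r0:9,r1:8,r2:Add1,r3:8,r4:7
c2: issue ADD r1<-Add2 | r0:9,r1:Add2,r2:Add1,r3:8,r4:7
c3: CDB Add1=3; issue MUL r1<-Mul1 | r0:9,r1:Mul1,r2:3,r3:8,r4:7
c4: CDB Add2=16; issue MUL r1<-Mul2 | r0:9,r1:Mul2,r2:3,r3:8,r4:7
c5: stall | r0:9,r1:Mul2,r2:3,r3:8,r4:7
c6: stall | r0:9,r1:Mul2,r2:3,r3:8,r4:7
c7: CDB Mul1=64; issue MUL r4<-Mul1 | r0:9,r1:Mul2,r2:3,r3:8,r4:Mul1
c8: CDB Mul2=64; issue SUB r3<-Add1 | r0:9,r1:64,r2:3,r3:Add1,r4:Mul1
c9: issue SUB r3<-Add2 | r0:9,r1:64,r2:3,r3:Add2,r4:Mul1
c10: CDB Add1=-55 | r0:9,r1:64,r2:3,r3:Add2,r4:Mul1
c11: - | r0:9,r1:64,r2:3,r3:Add2,r4:Mul1
c12: CDB Mul1=576 | r0:9,r1:64,r2:3,r3:Add2,r4:576
c13: - | r0:9,r1:64,r2:3,r3:Add2,r4:576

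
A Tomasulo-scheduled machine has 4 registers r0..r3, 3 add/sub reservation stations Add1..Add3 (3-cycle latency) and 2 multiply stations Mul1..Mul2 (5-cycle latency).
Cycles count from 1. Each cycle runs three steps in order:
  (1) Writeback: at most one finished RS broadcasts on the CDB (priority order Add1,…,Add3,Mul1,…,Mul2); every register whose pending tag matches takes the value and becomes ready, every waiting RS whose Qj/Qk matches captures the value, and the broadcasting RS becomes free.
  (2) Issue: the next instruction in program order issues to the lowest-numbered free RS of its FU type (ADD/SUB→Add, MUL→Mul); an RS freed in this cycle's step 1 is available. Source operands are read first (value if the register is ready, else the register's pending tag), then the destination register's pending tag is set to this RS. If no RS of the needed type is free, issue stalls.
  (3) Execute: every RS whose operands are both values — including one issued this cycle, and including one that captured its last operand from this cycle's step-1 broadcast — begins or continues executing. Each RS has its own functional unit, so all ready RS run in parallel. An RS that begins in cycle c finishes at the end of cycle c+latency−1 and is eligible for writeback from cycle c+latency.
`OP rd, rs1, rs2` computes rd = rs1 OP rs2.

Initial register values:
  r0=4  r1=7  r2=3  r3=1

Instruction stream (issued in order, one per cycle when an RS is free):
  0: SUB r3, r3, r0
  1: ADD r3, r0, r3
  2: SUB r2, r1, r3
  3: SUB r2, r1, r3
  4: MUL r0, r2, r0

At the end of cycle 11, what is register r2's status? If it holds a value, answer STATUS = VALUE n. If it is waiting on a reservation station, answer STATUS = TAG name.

STATUS = VALUE 6

c1: issue SUB r3<-Add1 | r0:4,r1:7,r2:3,r3:Add1
c2: issue ADD r3<-Add2 | r0:4,r1:7,r2:3,r3:Add2
c3: issue SUB r2<-Add3 | r0:4,r1:7,r2:Add3,r3:Add2
c4: CDB Add1=-3; issue SUB r2<-Add1 | r0:4,r1:7,r2:Add1,r3:Add2
c5: issue MUL r0<-Mul1 | r0:Mul1,r1:7,r2:Add1,r3:Add2
c6: - | r0:Mul1,r1:7,r2:Add1,r3:Add2
c7: CDB Add2=1 | r0:Mul1,r1:7,r2:Add1,r3:1
c8: - | r0:Mul1,r1:7,r2:Add1,r3:1
c9: - | r0:Mul1,r1:7,r2:Add1,r3:1
c10: CDB Add1=6 | r0:Mul1,r1:7,r2:6,r3:1
c11: CDB Add3=6 | r0:Mul1,r1:7,r2:6,r3:1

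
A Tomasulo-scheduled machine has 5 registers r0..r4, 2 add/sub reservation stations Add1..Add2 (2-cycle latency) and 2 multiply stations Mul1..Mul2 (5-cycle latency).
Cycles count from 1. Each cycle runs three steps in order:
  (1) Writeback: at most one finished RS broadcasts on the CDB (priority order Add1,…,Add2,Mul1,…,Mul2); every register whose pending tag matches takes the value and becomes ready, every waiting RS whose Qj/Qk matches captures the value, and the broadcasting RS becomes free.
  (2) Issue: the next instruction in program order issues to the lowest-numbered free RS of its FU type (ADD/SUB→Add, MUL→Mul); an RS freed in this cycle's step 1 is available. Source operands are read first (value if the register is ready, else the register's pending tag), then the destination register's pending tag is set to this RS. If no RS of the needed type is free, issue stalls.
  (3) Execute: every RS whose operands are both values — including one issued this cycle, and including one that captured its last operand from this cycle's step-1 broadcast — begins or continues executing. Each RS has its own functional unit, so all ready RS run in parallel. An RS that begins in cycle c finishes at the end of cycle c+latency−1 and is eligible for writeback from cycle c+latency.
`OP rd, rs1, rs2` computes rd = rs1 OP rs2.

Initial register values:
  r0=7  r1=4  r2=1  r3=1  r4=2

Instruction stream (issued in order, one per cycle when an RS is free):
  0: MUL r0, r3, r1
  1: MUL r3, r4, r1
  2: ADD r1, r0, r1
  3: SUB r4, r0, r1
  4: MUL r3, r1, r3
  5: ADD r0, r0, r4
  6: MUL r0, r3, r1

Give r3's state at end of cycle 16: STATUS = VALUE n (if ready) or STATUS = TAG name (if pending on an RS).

STATUS = VALUE 64

c1: issue MUL r0<-Mul1 | r0:Mul1,r1:4,r2:1,r3:1,r4:2
c2: issue MUL r3<-Mul2 | r0:Mul1,r1:4,r2:1,r3:Mul2,r4:2
c3: issue ADD r1<-Add1 | r0:Mul1,r1:Add1,r2:1,r3:Mul2,r4:2
c4: issue SUB r4<-Add2 | r0:Mul1,r1:Add1,r2:1,r3:Mul2,r4:Add2
c5: stall | r0:Mul1,r1:Add1,r2:1,r3:Mul2,r4:Add2
c6: CDB Mul1=4; issue MUL r3<-Mul1 | r0:4,r1:Add1,r2:1,r3:Mul1,r4:Add2
c7: CDB Mul2=8; stall | r0:4,r1:Add1,r2:1,r3:Mul1,r4:Add2
c8: CDB Add1=8; issue ADD r0<-Add1 | r0:Add1,r1:8,r2:1,r3:Mul1,r4:Add2
c9: issue MUL r0<-Mul2 | r0:Mul2,r1:8,r2:1,r3:Mul1,r4:Add2
c10: CDB Add2=-4 | r0:Mul2,r1:8,r2:1,r3:Mul1,r4:-4
c11: - | r0:Mul2,r1:8,r2:1,r3:Mul1,r4:-4
c12: CDB Add1=0 | r0:Mul2,r1:8,r2:1,r3:Mul1,r4:-4
c13: CDB Mul1=64 | r0:Mul2,r1:8,r2:1,r3:64,r4:-4
c14: - | r0:Mul2,r1:8,r2:1,r3:64,r4:-4
c15: - | r0:Mul2,r1:8,r2:1,r3:64,r4:-4
c16: - | r0:Mul2,r1:8,r2:1,r3:64,r4:-4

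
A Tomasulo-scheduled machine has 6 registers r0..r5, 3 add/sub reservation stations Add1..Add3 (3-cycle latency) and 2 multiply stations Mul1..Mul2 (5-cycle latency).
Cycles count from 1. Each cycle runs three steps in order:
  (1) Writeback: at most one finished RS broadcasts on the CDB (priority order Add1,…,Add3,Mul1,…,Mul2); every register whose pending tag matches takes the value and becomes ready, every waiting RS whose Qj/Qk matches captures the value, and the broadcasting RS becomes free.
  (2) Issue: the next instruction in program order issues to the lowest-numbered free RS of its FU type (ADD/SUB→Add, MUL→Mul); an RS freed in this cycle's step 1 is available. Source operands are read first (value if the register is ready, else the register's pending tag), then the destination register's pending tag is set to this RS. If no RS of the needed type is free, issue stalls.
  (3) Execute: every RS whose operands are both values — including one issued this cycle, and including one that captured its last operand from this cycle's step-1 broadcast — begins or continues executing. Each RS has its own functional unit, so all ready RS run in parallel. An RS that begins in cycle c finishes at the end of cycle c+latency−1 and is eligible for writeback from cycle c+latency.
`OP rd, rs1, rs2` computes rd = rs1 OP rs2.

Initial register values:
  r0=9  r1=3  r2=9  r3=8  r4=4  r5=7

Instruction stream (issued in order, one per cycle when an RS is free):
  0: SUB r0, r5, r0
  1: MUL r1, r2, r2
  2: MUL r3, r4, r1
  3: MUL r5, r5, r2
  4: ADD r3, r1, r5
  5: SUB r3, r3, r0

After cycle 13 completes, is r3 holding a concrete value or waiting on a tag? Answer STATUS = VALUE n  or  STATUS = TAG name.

c1: issue SUB r0<-Add1 | r0:Add1,r1:3,r2:9,r3:8,r4:4,r5:7
c2: issue MUL r1<-Mul1 | r0:Add1,r1:Mul1,r2:9,r3:8,r4:4,r5:7
c3: issue MUL r3<-Mul2 | r0:Add1,r1:Mul1,r2:9,r3:Mul2,r4:4,r5:7
c4: CDB Add1=-2; stall | r0:-2,r1:Mul1,r2:9,r3:Mul2,r4:4,r5:7
c5: stall | r0:-2,r1:Mul1,r2:9,r3:Mul2,r4:4,r5:7
c6: stall | r0:-2,r1:Mul1,r2:9,r3:Mul2,r4:4,r5:7
c7: CDB Mul1=81; issue MUL r5<-Mul1 | r0:-2,r1:81,r2:9,r3:Mul2,r4:4,r5:Mul1
c8: issue ADD r3<-Add1 | r0:-2,r1:81,r2:9,r3:Add1,r4:4,r5:Mul1
c9: issue SUB r3<-Add2 | r0:-2,r1:81,r2:9,r3:Add2,r4:4,r5:Mul1
c10: - | r0:-2,r1:81,r2:9,r3:Add2,r4:4,r5:Mul1
c11: - | r0:-2,r1:81,r2:9,r3:Add2,r4:4,r5:Mul1
c12: CDB Mul1=63 | r0:-2,r1:81,r2:9,r3:Add2,r4:4,r5:63
c13: CDB Mul2=324 | r0:-2,r1:81,r2:9,r3:Add2,r4:4,r5:63

STATUS = TAG Add2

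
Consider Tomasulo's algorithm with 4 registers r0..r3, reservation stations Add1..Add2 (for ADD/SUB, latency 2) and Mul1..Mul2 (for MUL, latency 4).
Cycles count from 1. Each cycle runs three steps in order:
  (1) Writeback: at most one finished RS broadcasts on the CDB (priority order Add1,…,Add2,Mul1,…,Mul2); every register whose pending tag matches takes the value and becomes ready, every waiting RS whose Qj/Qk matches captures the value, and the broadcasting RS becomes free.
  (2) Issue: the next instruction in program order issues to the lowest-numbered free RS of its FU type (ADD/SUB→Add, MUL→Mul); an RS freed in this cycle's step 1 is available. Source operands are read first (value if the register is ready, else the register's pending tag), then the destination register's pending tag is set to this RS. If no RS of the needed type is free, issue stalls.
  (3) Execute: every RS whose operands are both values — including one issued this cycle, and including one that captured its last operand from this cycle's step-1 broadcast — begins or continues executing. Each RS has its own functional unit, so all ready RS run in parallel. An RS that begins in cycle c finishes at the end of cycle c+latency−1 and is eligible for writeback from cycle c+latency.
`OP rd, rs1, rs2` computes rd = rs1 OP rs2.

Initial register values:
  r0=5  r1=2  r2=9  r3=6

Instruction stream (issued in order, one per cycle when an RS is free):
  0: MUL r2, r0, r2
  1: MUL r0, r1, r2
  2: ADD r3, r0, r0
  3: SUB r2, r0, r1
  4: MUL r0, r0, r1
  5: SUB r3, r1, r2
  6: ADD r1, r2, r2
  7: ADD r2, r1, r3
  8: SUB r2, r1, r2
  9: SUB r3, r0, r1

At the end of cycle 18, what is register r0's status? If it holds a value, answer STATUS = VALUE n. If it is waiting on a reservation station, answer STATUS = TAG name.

STATUS = VALUE 180

  c1: issue MUL r2<-Mul1  regs: r0:5,r1:2,r2:Mul1,r3:6
  c2: issue MUL r0<-Mul2  regs: r0:Mul2,r1:2,r2:Mul1,r3:6
  c3: issue ADD r3<-Add1  regs: r0:Mul2,r1:2,r2:Mul1,r3:Add1
  c4: issue SUB r2<-Add2  regs: r0:Mul2,r1:2,r2:Add2,r3:Add1
  c5: CDB Mul1=45; issue MUL r0<-Mul1  regs: r0:Mul1,r1:2,r2:Add2,r3:Add1
  c6: stall  regs: r0:Mul1,r1:2,r2:Add2,r3:Add1
  c7: stall  regs: r0:Mul1,r1:2,r2:Add2,r3:Add1
  c8: stall  regs: r0:Mul1,r1:2,r2:Add2,r3:Add1
  c9: CDB Mul2=90; stall  regs: r0:Mul1,r1:2,r2:Add2,r3:Add1
  c10: stall  regs: r0:Mul1,r1:2,r2:Add2,r3:Add1
  c11: CDB Add1=180; issue SUB r3<-Add1  regs: r0:Mul1,r1:2,r2:Add2,r3:Add1
  c12: CDB Add2=88; issue ADD r1<-Add2  regs: r0:Mul1,r1:Add2,r2:88,r3:Add1
  c13: CDB Mul1=180; stall  regs: r0:180,r1:Add2,r2:88,r3:Add1
  c14: CDB Add1=-86; issue ADD r2<-Add1  regs: r0:180,r1:Add2,r2:Add1,r3:-86
  c15: CDB Add2=176; issue SUB r2<-Add2  regs: r0:180,r1:176,r2:Add2,r3:-86
  c16: stall  regs: r0:180,r1:176,r2:Add2,r3:-86
  c17: CDB Add1=90; issue SUB r3<-Add1  regs: r0:180,r1:176,r2:Add2,r3:Add1
  c18: -  regs: r0:180,r1:176,r2:Add2,r3:Add1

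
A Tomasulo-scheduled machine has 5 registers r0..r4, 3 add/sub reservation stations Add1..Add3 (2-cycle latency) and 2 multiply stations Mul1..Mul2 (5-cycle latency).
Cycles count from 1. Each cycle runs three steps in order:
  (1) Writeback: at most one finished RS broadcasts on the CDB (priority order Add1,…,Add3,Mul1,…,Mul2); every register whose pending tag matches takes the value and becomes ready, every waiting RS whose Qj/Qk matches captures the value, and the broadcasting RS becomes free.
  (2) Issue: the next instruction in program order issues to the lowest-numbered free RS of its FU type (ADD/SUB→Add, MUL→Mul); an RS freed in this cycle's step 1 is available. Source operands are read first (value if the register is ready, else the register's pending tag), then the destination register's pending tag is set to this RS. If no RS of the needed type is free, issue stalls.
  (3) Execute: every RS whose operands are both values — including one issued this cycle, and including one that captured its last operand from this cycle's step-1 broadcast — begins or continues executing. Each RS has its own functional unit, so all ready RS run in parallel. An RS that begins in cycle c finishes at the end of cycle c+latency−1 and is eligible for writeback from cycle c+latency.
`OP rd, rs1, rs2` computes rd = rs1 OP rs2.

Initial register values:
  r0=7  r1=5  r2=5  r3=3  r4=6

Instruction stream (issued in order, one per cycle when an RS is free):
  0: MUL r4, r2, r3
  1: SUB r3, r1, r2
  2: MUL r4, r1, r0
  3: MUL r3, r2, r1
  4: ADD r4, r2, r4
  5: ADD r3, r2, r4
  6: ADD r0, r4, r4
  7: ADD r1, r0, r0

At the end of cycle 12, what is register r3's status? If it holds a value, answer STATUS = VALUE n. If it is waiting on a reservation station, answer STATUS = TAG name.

  c1: issue MUL r4<-Mul1  regs: r0:7,r1:5,r2:5,r3:3,r4:Mul1
  c2: issue SUB r3<-Add1  regs: r0:7,r1:5,r2:5,r3:Add1,r4:Mul1
  c3: issue MUL r4<-Mul2  regs: r0:7,r1:5,r2:5,r3:Add1,r4:Mul2
  c4: CDB Add1=0; stall  regs: r0:7,r1:5,r2:5,r3:0,r4:Mul2
  c5: stall  regs: r0:7,r1:5,r2:5,r3:0,r4:Mul2
  c6: CDB Mul1=15; issue MUL r3<-Mul1  regs: r0:7,r1:5,r2:5,r3:Mul1,r4:Mul2
  c7: issue ADD r4<-Add1  regs: r0:7,r1:5,r2:5,r3:Mul1,r4:Add1
  c8: CDB Mul2=35; issue ADD r3<-Add2  regs: r0:7,r1:5,r2:5,r3:Add2,r4:Add1
  c9: issue ADD r0<-Add3  regs: r0:Add3,r1:5,r2:5,r3:Add2,r4:Add1
  c10: CDB Add1=40; issue ADD r1<-Add1  regs: r0:Add3,r1:Add1,r2:5,r3:Add2,r4:40
  c11: CDB Mul1=25  regs: r0:Add3,r1:Add1,r2:5,r3:Add2,r4:40
  c12: CDB Add2=45  regs: r0:Add3,r1:Add1,r2:5,r3:45,r4:40

STATUS = VALUE 45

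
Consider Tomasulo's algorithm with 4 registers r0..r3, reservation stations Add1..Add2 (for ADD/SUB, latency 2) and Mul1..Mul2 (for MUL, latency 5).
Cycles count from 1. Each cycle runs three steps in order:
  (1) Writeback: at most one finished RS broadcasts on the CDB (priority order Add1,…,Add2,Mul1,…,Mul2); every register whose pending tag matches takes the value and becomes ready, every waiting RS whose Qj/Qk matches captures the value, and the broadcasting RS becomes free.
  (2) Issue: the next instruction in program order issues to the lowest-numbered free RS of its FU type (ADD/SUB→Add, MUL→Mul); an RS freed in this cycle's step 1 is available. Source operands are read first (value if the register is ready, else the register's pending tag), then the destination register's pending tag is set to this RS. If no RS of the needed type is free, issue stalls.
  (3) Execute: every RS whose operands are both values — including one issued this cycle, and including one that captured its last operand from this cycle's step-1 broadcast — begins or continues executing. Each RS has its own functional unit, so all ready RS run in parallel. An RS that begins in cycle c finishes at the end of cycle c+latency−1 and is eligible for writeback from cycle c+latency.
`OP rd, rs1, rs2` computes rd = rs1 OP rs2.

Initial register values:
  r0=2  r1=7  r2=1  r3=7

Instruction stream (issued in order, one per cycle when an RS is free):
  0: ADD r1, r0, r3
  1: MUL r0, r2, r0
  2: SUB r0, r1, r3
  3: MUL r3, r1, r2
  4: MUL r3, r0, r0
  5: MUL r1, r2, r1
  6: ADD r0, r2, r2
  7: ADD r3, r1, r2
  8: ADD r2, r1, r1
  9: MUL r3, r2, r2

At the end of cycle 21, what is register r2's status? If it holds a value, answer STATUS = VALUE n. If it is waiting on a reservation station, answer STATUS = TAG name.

cycle 1: issue ADD r1<-Add1 // r0:2,r1:Add1,r2:1,r3:7
cycle 2: issue MUL r0<-Mul1 // r0:Mul1,r1:Add1,r2:1,r3:7
cycle 3: CDB Add1=9; issue SUB r0<-Add1 // r0:Add1,r1:9,r2:1,r3:7
cycle 4: issue MUL r3<-Mul2 // r0:Add1,r1:9,r2:1,r3:Mul2
cycle 5: CDB Add1=2; stall // r0:2,r1:9,r2:1,r3:Mul2
cycle 6: stall // r0:2,r1:9,r2:1,r3:Mul2
cycle 7: CDB Mul1=2; issue MUL r3<-Mul1 // r0:2,r1:9,r2:1,r3:Mul1
cycle 8: stall // r0:2,r1:9,r2:1,r3:Mul1
cycle 9: CDB Mul2=9; issue MUL r1<-Mul2 // r0:2,r1:Mul2,r2:1,r3:Mul1
cycle 10: issue ADD r0<-Add1 // r0:Add1,r1:Mul2,r2:1,r3:Mul1
cycle 11: issue ADD r3<-Add2 // r0:Add1,r1:Mul2,r2:1,r3:Add2
cycle 12: CDB Add1=2; issue ADD r2<-Add1 // r0:2,r1:Mul2,r2:Add1,r3:Add2
cycle 13: CDB Mul1=4; issue MUL r3<-Mul1 // r0:2,r1:Mul2,r2:Add1,r3:Mul1
cycle 14: CDB Mul2=9 // r0:2,r1:9,r2:Add1,r3:Mul1
cycle 15: - // r0:2,r1:9,r2:Add1,r3:Mul1
cycle 16: CDB Add1=18 // r0:2,r1:9,r2:18,r3:Mul1
cycle 17: CDB Add2=10 // r0:2,r1:9,r2:18,r3:Mul1
cycle 18: - // r0:2,r1:9,r2:18,r3:Mul1
cycle 19: - // r0:2,r1:9,r2:18,r3:Mul1
cycle 20: - // r0:2,r1:9,r2:18,r3:Mul1
cycle 21: CDB Mul1=324 // r0:2,r1:9,r2:18,r3:324

STATUS = VALUE 18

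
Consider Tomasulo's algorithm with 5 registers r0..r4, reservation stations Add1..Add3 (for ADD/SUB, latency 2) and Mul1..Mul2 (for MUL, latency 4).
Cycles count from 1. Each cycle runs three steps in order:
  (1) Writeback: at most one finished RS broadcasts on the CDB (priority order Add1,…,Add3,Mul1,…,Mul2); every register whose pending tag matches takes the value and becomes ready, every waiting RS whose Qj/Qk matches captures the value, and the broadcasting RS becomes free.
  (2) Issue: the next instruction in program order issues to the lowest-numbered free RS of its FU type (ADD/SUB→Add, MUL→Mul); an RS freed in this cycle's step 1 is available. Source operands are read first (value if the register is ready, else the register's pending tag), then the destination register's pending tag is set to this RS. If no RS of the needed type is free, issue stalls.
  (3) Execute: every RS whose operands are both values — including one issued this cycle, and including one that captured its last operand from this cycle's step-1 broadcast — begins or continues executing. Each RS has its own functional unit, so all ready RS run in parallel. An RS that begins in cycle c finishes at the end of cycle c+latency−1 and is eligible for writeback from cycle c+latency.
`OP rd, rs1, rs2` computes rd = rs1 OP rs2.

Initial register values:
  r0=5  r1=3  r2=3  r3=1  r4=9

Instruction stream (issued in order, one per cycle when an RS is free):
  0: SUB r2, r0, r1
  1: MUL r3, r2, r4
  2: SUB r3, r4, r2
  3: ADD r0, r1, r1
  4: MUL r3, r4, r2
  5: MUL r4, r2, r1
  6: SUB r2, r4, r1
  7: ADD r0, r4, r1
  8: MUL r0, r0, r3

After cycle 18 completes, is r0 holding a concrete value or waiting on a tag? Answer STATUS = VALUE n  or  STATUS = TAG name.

  c1: issue SUB r2<-Add1  regs: r0:5,r1:3,r2:Add1,r3:1,r4:9
  c2: issue MUL r3<-Mul1  regs: r0:5,r1:3,r2:Add1,r3:Mul1,r4:9
  c3: CDB Add1=2; issue SUB r3<-Add1  regs: r0:5,r1:3,r2:2,r3:Add1,r4:9
  c4: issue ADD r0<-Add2  regs: r0:Add2,r1:3,r2:2,r3:Add1,r4:9
  c5: CDB Add1=7; issue MUL r3<-Mul2  regs: r0:Add2,r1:3,r2:2,r3:Mul2,r4:9
  c6: CDB Add2=6; stall  regs: r0:6,r1:3,r2:2,r3:Mul2,r4:9
  c7: CDB Mul1=18; issue MUL r4<-Mul1  regs: r0:6,r1:3,r2:2,r3:Mul2,r4:Mul1
  c8: issue SUB r2<-Add1  regs: r0:6,r1:3,r2:Add1,r3:Mul2,r4:Mul1
  c9: CDB Mul2=18; issue ADD r0<-Add2  regs: r0:Add2,r1:3,r2:Add1,r3:18,r4:Mul1
  c10: issue MUL r0<-Mul2  regs: r0:Mul2,r1:3,r2:Add1,r3:18,r4:Mul1
  c11: CDB Mul1=6  regs: r0:Mul2,r1:3,r2:Add1,r3:18,r4:6
  c12: -  regs: r0:Mul2,r1:3,r2:Add1,r3:18,r4:6
  c13: CDB Add1=3  regs: r0:Mul2,r1:3,r2:3,r3:18,r4:6
  c14: CDB Add2=9  regs: r0:Mul2,r1:3,r2:3,r3:18,r4:6
  c15: -  regs: r0:Mul2,r1:3,r2:3,r3:18,r4:6
  c16: -  regs: r0:Mul2,r1:3,r2:3,r3:18,r4:6
  c17: -  regs: r0:Mul2,r1:3,r2:3,r3:18,r4:6
  c18: CDB Mul2=162  regs: r0:162,r1:3,r2:3,r3:18,r4:6

STATUS = VALUE 162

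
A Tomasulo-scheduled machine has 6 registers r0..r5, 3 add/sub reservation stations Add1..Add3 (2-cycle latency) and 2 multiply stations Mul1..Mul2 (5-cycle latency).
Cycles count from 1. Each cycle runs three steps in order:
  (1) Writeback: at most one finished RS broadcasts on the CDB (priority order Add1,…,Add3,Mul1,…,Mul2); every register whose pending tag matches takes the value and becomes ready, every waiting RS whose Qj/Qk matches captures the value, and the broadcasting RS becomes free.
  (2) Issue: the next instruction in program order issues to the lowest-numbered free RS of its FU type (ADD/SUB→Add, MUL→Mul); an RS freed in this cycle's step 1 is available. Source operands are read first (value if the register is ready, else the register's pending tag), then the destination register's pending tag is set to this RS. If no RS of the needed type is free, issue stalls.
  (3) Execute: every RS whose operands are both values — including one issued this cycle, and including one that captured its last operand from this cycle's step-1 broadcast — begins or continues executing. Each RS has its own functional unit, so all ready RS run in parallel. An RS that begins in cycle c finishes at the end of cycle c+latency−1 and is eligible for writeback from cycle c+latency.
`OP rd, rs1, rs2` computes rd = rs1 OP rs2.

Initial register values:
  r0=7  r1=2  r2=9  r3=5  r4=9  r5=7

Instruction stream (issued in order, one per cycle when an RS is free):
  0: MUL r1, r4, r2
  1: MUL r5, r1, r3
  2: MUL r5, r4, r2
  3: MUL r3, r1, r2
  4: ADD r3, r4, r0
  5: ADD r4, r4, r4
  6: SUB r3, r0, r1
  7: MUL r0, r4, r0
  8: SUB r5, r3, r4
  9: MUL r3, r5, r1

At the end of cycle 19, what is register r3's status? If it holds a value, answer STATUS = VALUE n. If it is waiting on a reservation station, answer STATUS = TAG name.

STATUS = TAG Mul1

cycle 1: issue MUL r1<-Mul1 // r0:7,r1:Mul1,r2:9,r3:5,r4:9,r5:7
cycle 2: issue MUL r5<-Mul2 // r0:7,r1:Mul1,r2:9,r3:5,r4:9,r5:Mul2
cycle 3: stall // r0:7,r1:Mul1,r2:9,r3:5,r4:9,r5:Mul2
cycle 4: stall // r0:7,r1:Mul1,r2:9,r3:5,r4:9,r5:Mul2
cycle 5: stall // r0:7,r1:Mul1,r2:9,r3:5,r4:9,r5:Mul2
cycle 6: CDB Mul1=81; issue MUL r5<-Mul1 // r0:7,r1:81,r2:9,r3:5,r4:9,r5:Mul1
cycle 7: stall // r0:7,r1:81,r2:9,r3:5,r4:9,r5:Mul1
cycle 8: stall // r0:7,r1:81,r2:9,r3:5,r4:9,r5:Mul1
cycle 9: stall // r0:7,r1:81,r2:9,r3:5,r4:9,r5:Mul1
cycle 10: stall // r0:7,r1:81,r2:9,r3:5,r4:9,r5:Mul1
cycle 11: CDB Mul1=81; issue MUL r3<-Mul1 // r0:7,r1:81,r2:9,r3:Mul1,r4:9,r5:81
cycle 12: CDB Mul2=405; issue ADD r3<-Add1 // r0:7,r1:81,r2:9,r3:Add1,r4:9,r5:81
cycle 13: issue ADD r4<-Add2 // r0:7,r1:81,r2:9,r3:Add1,r4:Add2,r5:81
cycle 14: CDB Add1=16; issue SUB r3<-Add1 // r0:7,r1:81,r2:9,r3:Add1,r4:Add2,r5:81
cycle 15: CDB Add2=18; issue MUL r0<-Mul2 // r0:Mul2,r1:81,r2:9,r3:Add1,r4:18,r5:81
cycle 16: CDB Add1=-74; issue SUB r5<-Add1 // r0:Mul2,r1:81,r2:9,r3:-74,r4:18,r5:Add1
cycle 17: CDB Mul1=729; issue MUL r3<-Mul1 // r0:Mul2,r1:81,r2:9,r3:Mul1,r4:18,r5:Add1
cycle 18: CDB Add1=-92 // r0:Mul2,r1:81,r2:9,r3:Mul1,r4:18,r5:-92
cycle 19: - // r0:Mul2,r1:81,r2:9,r3:Mul1,r4:18,r5:-92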